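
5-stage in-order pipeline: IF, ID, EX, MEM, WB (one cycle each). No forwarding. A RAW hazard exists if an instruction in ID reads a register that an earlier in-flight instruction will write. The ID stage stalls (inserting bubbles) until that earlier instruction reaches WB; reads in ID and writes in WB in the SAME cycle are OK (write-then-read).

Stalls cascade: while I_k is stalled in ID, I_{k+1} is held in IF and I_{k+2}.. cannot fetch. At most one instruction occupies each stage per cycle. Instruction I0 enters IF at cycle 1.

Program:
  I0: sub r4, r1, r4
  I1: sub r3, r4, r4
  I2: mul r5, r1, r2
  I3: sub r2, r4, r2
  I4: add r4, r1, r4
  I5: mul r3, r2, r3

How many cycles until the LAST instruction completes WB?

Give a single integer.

Answer: 13

Derivation:
I0 sub r4 <- r1,r4: IF@1 ID@2 stall=0 (-) EX@3 MEM@4 WB@5
I1 sub r3 <- r4,r4: IF@2 ID@3 stall=2 (RAW on I0.r4 (WB@5)) EX@6 MEM@7 WB@8
I2 mul r5 <- r1,r2: IF@3 ID@6 stall=0 (-) EX@7 MEM@8 WB@9
I3 sub r2 <- r4,r2: IF@6 ID@7 stall=0 (-) EX@8 MEM@9 WB@10
I4 add r4 <- r1,r4: IF@7 ID@8 stall=0 (-) EX@9 MEM@10 WB@11
I5 mul r3 <- r2,r3: IF@8 ID@9 stall=1 (RAW on I3.r2 (WB@10)) EX@11 MEM@12 WB@13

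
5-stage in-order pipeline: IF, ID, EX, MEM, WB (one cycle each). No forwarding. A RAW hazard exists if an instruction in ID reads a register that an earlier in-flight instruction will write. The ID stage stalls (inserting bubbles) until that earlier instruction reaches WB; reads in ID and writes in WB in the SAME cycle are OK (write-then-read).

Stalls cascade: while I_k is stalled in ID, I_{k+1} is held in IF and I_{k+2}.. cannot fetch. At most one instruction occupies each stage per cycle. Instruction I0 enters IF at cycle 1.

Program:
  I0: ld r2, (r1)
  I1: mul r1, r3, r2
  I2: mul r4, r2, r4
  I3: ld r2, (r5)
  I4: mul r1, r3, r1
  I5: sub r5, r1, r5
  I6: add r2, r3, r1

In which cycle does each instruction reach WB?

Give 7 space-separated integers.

I0 ld r2 <- r1: IF@1 ID@2 stall=0 (-) EX@3 MEM@4 WB@5
I1 mul r1 <- r3,r2: IF@2 ID@3 stall=2 (RAW on I0.r2 (WB@5)) EX@6 MEM@7 WB@8
I2 mul r4 <- r2,r4: IF@3 ID@6 stall=0 (-) EX@7 MEM@8 WB@9
I3 ld r2 <- r5: IF@6 ID@7 stall=0 (-) EX@8 MEM@9 WB@10
I4 mul r1 <- r3,r1: IF@7 ID@8 stall=0 (-) EX@9 MEM@10 WB@11
I5 sub r5 <- r1,r5: IF@8 ID@9 stall=2 (RAW on I4.r1 (WB@11)) EX@12 MEM@13 WB@14
I6 add r2 <- r3,r1: IF@9 ID@12 stall=0 (-) EX@13 MEM@14 WB@15

Answer: 5 8 9 10 11 14 15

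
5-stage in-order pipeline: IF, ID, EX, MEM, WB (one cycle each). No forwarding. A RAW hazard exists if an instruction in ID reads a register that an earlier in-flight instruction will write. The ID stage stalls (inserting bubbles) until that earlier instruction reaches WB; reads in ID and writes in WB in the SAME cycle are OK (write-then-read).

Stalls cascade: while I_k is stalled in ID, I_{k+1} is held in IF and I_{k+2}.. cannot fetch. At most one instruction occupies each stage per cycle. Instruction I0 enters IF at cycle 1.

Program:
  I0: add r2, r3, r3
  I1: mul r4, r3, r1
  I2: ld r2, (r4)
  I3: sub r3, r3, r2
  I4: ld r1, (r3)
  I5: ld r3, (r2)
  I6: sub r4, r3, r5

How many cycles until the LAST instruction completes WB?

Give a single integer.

Answer: 19

Derivation:
I0 add r2 <- r3,r3: IF@1 ID@2 stall=0 (-) EX@3 MEM@4 WB@5
I1 mul r4 <- r3,r1: IF@2 ID@3 stall=0 (-) EX@4 MEM@5 WB@6
I2 ld r2 <- r4: IF@3 ID@4 stall=2 (RAW on I1.r4 (WB@6)) EX@7 MEM@8 WB@9
I3 sub r3 <- r3,r2: IF@4 ID@7 stall=2 (RAW on I2.r2 (WB@9)) EX@10 MEM@11 WB@12
I4 ld r1 <- r3: IF@7 ID@10 stall=2 (RAW on I3.r3 (WB@12)) EX@13 MEM@14 WB@15
I5 ld r3 <- r2: IF@10 ID@13 stall=0 (-) EX@14 MEM@15 WB@16
I6 sub r4 <- r3,r5: IF@13 ID@14 stall=2 (RAW on I5.r3 (WB@16)) EX@17 MEM@18 WB@19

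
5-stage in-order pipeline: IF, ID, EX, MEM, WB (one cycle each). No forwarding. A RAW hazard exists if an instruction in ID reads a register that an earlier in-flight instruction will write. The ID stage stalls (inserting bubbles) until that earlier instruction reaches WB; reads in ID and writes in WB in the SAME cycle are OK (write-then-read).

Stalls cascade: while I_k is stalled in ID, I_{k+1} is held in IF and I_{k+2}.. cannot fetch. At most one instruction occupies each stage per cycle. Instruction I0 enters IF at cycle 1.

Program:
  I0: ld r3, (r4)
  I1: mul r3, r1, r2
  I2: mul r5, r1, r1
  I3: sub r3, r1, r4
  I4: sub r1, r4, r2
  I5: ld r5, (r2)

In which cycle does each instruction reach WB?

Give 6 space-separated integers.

I0 ld r3 <- r4: IF@1 ID@2 stall=0 (-) EX@3 MEM@4 WB@5
I1 mul r3 <- r1,r2: IF@2 ID@3 stall=0 (-) EX@4 MEM@5 WB@6
I2 mul r5 <- r1,r1: IF@3 ID@4 stall=0 (-) EX@5 MEM@6 WB@7
I3 sub r3 <- r1,r4: IF@4 ID@5 stall=0 (-) EX@6 MEM@7 WB@8
I4 sub r1 <- r4,r2: IF@5 ID@6 stall=0 (-) EX@7 MEM@8 WB@9
I5 ld r5 <- r2: IF@6 ID@7 stall=0 (-) EX@8 MEM@9 WB@10

Answer: 5 6 7 8 9 10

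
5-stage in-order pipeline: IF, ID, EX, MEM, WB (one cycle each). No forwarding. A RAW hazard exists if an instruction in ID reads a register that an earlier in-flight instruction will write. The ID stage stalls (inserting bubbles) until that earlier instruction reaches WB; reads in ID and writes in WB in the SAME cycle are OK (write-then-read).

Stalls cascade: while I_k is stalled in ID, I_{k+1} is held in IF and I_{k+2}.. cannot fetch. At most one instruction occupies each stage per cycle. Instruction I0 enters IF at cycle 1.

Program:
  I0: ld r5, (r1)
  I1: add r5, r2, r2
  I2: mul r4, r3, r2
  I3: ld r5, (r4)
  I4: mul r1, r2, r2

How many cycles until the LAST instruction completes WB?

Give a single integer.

Answer: 11

Derivation:
I0 ld r5 <- r1: IF@1 ID@2 stall=0 (-) EX@3 MEM@4 WB@5
I1 add r5 <- r2,r2: IF@2 ID@3 stall=0 (-) EX@4 MEM@5 WB@6
I2 mul r4 <- r3,r2: IF@3 ID@4 stall=0 (-) EX@5 MEM@6 WB@7
I3 ld r5 <- r4: IF@4 ID@5 stall=2 (RAW on I2.r4 (WB@7)) EX@8 MEM@9 WB@10
I4 mul r1 <- r2,r2: IF@5 ID@8 stall=0 (-) EX@9 MEM@10 WB@11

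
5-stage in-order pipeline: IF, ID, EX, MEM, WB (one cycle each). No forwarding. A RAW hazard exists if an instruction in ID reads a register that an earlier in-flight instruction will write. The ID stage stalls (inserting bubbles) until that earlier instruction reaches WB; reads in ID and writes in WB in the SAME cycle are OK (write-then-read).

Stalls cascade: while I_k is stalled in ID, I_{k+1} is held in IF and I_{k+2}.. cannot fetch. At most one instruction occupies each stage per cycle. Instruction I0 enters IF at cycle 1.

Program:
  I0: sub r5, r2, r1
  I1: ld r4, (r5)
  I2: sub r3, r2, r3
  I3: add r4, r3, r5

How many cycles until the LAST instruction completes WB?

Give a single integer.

I0 sub r5 <- r2,r1: IF@1 ID@2 stall=0 (-) EX@3 MEM@4 WB@5
I1 ld r4 <- r5: IF@2 ID@3 stall=2 (RAW on I0.r5 (WB@5)) EX@6 MEM@7 WB@8
I2 sub r3 <- r2,r3: IF@3 ID@6 stall=0 (-) EX@7 MEM@8 WB@9
I3 add r4 <- r3,r5: IF@6 ID@7 stall=2 (RAW on I2.r3 (WB@9)) EX@10 MEM@11 WB@12

Answer: 12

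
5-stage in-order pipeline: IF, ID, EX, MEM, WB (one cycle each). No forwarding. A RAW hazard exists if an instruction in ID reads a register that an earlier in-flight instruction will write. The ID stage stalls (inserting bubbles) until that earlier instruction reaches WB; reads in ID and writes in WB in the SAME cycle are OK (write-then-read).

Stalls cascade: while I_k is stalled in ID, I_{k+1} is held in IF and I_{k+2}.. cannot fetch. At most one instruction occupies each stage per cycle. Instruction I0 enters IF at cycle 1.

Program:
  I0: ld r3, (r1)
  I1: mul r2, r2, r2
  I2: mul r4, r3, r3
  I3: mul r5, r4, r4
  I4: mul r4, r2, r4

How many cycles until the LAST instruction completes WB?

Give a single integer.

Answer: 12

Derivation:
I0 ld r3 <- r1: IF@1 ID@2 stall=0 (-) EX@3 MEM@4 WB@5
I1 mul r2 <- r2,r2: IF@2 ID@3 stall=0 (-) EX@4 MEM@5 WB@6
I2 mul r4 <- r3,r3: IF@3 ID@4 stall=1 (RAW on I0.r3 (WB@5)) EX@6 MEM@7 WB@8
I3 mul r5 <- r4,r4: IF@4 ID@6 stall=2 (RAW on I2.r4 (WB@8)) EX@9 MEM@10 WB@11
I4 mul r4 <- r2,r4: IF@6 ID@9 stall=0 (-) EX@10 MEM@11 WB@12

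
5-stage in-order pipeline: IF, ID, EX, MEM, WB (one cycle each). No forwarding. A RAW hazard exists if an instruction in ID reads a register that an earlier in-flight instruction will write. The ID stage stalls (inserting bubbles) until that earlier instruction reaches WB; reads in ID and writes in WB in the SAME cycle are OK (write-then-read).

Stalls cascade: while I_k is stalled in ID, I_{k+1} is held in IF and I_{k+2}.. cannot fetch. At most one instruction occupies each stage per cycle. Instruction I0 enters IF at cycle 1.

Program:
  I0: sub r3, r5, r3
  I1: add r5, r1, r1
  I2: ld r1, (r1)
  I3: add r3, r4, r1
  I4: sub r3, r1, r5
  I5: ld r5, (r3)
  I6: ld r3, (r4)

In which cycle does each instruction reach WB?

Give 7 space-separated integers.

Answer: 5 6 7 10 11 14 15

Derivation:
I0 sub r3 <- r5,r3: IF@1 ID@2 stall=0 (-) EX@3 MEM@4 WB@5
I1 add r5 <- r1,r1: IF@2 ID@3 stall=0 (-) EX@4 MEM@5 WB@6
I2 ld r1 <- r1: IF@3 ID@4 stall=0 (-) EX@5 MEM@6 WB@7
I3 add r3 <- r4,r1: IF@4 ID@5 stall=2 (RAW on I2.r1 (WB@7)) EX@8 MEM@9 WB@10
I4 sub r3 <- r1,r5: IF@5 ID@8 stall=0 (-) EX@9 MEM@10 WB@11
I5 ld r5 <- r3: IF@8 ID@9 stall=2 (RAW on I4.r3 (WB@11)) EX@12 MEM@13 WB@14
I6 ld r3 <- r4: IF@9 ID@12 stall=0 (-) EX@13 MEM@14 WB@15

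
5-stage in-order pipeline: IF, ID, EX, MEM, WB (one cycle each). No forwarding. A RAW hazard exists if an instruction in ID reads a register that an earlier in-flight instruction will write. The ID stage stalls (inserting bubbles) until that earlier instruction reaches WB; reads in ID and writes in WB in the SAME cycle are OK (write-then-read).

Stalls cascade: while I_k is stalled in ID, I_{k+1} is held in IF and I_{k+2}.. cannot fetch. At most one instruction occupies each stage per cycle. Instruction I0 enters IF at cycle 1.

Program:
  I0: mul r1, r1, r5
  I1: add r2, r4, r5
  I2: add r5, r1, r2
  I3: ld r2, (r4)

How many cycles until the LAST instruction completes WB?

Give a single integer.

I0 mul r1 <- r1,r5: IF@1 ID@2 stall=0 (-) EX@3 MEM@4 WB@5
I1 add r2 <- r4,r5: IF@2 ID@3 stall=0 (-) EX@4 MEM@5 WB@6
I2 add r5 <- r1,r2: IF@3 ID@4 stall=2 (RAW on I1.r2 (WB@6)) EX@7 MEM@8 WB@9
I3 ld r2 <- r4: IF@4 ID@7 stall=0 (-) EX@8 MEM@9 WB@10

Answer: 10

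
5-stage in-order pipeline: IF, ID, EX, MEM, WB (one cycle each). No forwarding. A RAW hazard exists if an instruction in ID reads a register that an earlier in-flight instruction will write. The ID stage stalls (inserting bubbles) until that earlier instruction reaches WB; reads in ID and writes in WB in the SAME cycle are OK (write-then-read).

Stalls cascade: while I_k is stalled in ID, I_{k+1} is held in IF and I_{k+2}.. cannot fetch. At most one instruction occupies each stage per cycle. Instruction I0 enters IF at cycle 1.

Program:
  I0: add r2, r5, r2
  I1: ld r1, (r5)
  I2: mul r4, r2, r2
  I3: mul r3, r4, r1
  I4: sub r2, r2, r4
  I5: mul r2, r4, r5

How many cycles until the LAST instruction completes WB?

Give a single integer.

Answer: 13

Derivation:
I0 add r2 <- r5,r2: IF@1 ID@2 stall=0 (-) EX@3 MEM@4 WB@5
I1 ld r1 <- r5: IF@2 ID@3 stall=0 (-) EX@4 MEM@5 WB@6
I2 mul r4 <- r2,r2: IF@3 ID@4 stall=1 (RAW on I0.r2 (WB@5)) EX@6 MEM@7 WB@8
I3 mul r3 <- r4,r1: IF@4 ID@6 stall=2 (RAW on I2.r4 (WB@8)) EX@9 MEM@10 WB@11
I4 sub r2 <- r2,r4: IF@6 ID@9 stall=0 (-) EX@10 MEM@11 WB@12
I5 mul r2 <- r4,r5: IF@9 ID@10 stall=0 (-) EX@11 MEM@12 WB@13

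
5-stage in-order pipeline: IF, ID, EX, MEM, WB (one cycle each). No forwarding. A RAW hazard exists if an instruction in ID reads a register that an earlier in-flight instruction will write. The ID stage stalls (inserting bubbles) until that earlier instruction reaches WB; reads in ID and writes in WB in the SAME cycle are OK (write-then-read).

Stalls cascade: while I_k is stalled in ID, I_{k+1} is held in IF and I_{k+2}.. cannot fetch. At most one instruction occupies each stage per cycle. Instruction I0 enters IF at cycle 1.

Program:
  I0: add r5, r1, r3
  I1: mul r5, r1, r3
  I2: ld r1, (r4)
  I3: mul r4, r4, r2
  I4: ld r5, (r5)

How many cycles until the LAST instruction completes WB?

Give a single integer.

I0 add r5 <- r1,r3: IF@1 ID@2 stall=0 (-) EX@3 MEM@4 WB@5
I1 mul r5 <- r1,r3: IF@2 ID@3 stall=0 (-) EX@4 MEM@5 WB@6
I2 ld r1 <- r4: IF@3 ID@4 stall=0 (-) EX@5 MEM@6 WB@7
I3 mul r4 <- r4,r2: IF@4 ID@5 stall=0 (-) EX@6 MEM@7 WB@8
I4 ld r5 <- r5: IF@5 ID@6 stall=0 (-) EX@7 MEM@8 WB@9

Answer: 9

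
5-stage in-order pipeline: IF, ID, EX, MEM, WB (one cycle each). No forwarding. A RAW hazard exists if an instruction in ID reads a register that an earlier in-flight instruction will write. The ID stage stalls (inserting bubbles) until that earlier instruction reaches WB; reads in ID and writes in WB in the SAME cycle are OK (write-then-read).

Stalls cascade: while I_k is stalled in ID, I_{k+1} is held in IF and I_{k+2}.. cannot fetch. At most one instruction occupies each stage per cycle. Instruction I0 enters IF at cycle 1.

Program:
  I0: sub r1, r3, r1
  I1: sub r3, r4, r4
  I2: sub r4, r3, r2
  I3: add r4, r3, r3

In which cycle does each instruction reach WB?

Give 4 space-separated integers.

Answer: 5 6 9 10

Derivation:
I0 sub r1 <- r3,r1: IF@1 ID@2 stall=0 (-) EX@3 MEM@4 WB@5
I1 sub r3 <- r4,r4: IF@2 ID@3 stall=0 (-) EX@4 MEM@5 WB@6
I2 sub r4 <- r3,r2: IF@3 ID@4 stall=2 (RAW on I1.r3 (WB@6)) EX@7 MEM@8 WB@9
I3 add r4 <- r3,r3: IF@4 ID@7 stall=0 (-) EX@8 MEM@9 WB@10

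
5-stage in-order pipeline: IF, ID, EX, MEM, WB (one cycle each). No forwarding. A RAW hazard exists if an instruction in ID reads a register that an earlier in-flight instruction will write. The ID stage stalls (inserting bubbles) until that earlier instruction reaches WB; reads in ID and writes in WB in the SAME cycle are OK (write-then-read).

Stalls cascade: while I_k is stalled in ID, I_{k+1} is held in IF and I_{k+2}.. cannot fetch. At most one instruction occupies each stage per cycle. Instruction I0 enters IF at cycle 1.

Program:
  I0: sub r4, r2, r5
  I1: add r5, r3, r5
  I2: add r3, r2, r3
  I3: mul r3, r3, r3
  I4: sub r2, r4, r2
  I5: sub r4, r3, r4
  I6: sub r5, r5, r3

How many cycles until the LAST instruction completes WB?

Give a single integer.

Answer: 14

Derivation:
I0 sub r4 <- r2,r5: IF@1 ID@2 stall=0 (-) EX@3 MEM@4 WB@5
I1 add r5 <- r3,r5: IF@2 ID@3 stall=0 (-) EX@4 MEM@5 WB@6
I2 add r3 <- r2,r3: IF@3 ID@4 stall=0 (-) EX@5 MEM@6 WB@7
I3 mul r3 <- r3,r3: IF@4 ID@5 stall=2 (RAW on I2.r3 (WB@7)) EX@8 MEM@9 WB@10
I4 sub r2 <- r4,r2: IF@5 ID@8 stall=0 (-) EX@9 MEM@10 WB@11
I5 sub r4 <- r3,r4: IF@8 ID@9 stall=1 (RAW on I3.r3 (WB@10)) EX@11 MEM@12 WB@13
I6 sub r5 <- r5,r3: IF@9 ID@11 stall=0 (-) EX@12 MEM@13 WB@14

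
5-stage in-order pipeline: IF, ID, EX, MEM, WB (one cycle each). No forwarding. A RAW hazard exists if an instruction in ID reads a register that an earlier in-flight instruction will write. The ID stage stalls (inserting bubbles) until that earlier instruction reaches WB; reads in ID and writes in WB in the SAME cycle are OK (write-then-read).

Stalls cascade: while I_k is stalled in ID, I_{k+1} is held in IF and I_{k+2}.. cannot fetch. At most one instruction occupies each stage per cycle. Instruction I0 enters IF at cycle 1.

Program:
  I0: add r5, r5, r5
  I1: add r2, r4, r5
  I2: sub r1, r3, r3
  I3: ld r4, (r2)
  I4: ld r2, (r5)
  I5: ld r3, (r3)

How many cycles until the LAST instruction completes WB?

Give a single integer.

Answer: 13

Derivation:
I0 add r5 <- r5,r5: IF@1 ID@2 stall=0 (-) EX@3 MEM@4 WB@5
I1 add r2 <- r4,r5: IF@2 ID@3 stall=2 (RAW on I0.r5 (WB@5)) EX@6 MEM@7 WB@8
I2 sub r1 <- r3,r3: IF@3 ID@6 stall=0 (-) EX@7 MEM@8 WB@9
I3 ld r4 <- r2: IF@6 ID@7 stall=1 (RAW on I1.r2 (WB@8)) EX@9 MEM@10 WB@11
I4 ld r2 <- r5: IF@7 ID@9 stall=0 (-) EX@10 MEM@11 WB@12
I5 ld r3 <- r3: IF@9 ID@10 stall=0 (-) EX@11 MEM@12 WB@13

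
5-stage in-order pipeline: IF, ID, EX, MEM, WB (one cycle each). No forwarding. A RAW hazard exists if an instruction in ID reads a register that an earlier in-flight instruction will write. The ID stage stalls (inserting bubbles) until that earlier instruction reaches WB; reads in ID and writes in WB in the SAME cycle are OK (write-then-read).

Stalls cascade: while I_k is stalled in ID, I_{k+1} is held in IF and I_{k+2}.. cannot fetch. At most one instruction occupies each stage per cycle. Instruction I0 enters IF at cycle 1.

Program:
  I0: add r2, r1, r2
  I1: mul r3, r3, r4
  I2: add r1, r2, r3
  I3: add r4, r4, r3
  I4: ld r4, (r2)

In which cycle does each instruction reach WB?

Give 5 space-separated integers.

I0 add r2 <- r1,r2: IF@1 ID@2 stall=0 (-) EX@3 MEM@4 WB@5
I1 mul r3 <- r3,r4: IF@2 ID@3 stall=0 (-) EX@4 MEM@5 WB@6
I2 add r1 <- r2,r3: IF@3 ID@4 stall=2 (RAW on I1.r3 (WB@6)) EX@7 MEM@8 WB@9
I3 add r4 <- r4,r3: IF@4 ID@7 stall=0 (-) EX@8 MEM@9 WB@10
I4 ld r4 <- r2: IF@7 ID@8 stall=0 (-) EX@9 MEM@10 WB@11

Answer: 5 6 9 10 11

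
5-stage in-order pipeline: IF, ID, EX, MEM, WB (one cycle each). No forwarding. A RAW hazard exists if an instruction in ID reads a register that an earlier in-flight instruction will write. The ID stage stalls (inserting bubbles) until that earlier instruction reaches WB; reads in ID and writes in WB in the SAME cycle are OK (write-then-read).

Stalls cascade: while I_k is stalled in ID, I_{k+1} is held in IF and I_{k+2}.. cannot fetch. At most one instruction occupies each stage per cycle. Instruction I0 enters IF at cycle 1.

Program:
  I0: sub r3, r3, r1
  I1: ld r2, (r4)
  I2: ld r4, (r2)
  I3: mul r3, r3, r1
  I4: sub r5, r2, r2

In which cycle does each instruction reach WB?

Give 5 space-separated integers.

Answer: 5 6 9 10 11

Derivation:
I0 sub r3 <- r3,r1: IF@1 ID@2 stall=0 (-) EX@3 MEM@4 WB@5
I1 ld r2 <- r4: IF@2 ID@3 stall=0 (-) EX@4 MEM@5 WB@6
I2 ld r4 <- r2: IF@3 ID@4 stall=2 (RAW on I1.r2 (WB@6)) EX@7 MEM@8 WB@9
I3 mul r3 <- r3,r1: IF@4 ID@7 stall=0 (-) EX@8 MEM@9 WB@10
I4 sub r5 <- r2,r2: IF@7 ID@8 stall=0 (-) EX@9 MEM@10 WB@11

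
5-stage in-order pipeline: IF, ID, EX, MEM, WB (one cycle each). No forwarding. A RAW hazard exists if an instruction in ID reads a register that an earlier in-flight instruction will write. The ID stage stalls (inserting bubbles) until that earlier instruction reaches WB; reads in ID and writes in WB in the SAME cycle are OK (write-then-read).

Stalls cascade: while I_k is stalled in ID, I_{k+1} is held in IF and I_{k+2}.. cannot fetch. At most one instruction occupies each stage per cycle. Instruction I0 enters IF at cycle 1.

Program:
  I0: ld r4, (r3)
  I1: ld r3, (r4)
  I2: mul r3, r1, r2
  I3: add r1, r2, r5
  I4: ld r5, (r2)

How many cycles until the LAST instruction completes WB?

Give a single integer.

I0 ld r4 <- r3: IF@1 ID@2 stall=0 (-) EX@3 MEM@4 WB@5
I1 ld r3 <- r4: IF@2 ID@3 stall=2 (RAW on I0.r4 (WB@5)) EX@6 MEM@7 WB@8
I2 mul r3 <- r1,r2: IF@3 ID@6 stall=0 (-) EX@7 MEM@8 WB@9
I3 add r1 <- r2,r5: IF@6 ID@7 stall=0 (-) EX@8 MEM@9 WB@10
I4 ld r5 <- r2: IF@7 ID@8 stall=0 (-) EX@9 MEM@10 WB@11

Answer: 11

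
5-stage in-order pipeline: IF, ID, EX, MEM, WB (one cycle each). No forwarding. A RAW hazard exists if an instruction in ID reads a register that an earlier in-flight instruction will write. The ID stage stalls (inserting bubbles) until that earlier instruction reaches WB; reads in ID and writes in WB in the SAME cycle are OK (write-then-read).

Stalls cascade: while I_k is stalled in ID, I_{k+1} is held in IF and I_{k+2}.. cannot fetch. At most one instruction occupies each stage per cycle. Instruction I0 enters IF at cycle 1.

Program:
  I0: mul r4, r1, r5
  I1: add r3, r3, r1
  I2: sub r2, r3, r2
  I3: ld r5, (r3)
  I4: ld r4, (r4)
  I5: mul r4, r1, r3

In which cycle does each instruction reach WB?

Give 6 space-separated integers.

I0 mul r4 <- r1,r5: IF@1 ID@2 stall=0 (-) EX@3 MEM@4 WB@5
I1 add r3 <- r3,r1: IF@2 ID@3 stall=0 (-) EX@4 MEM@5 WB@6
I2 sub r2 <- r3,r2: IF@3 ID@4 stall=2 (RAW on I1.r3 (WB@6)) EX@7 MEM@8 WB@9
I3 ld r5 <- r3: IF@4 ID@7 stall=0 (-) EX@8 MEM@9 WB@10
I4 ld r4 <- r4: IF@7 ID@8 stall=0 (-) EX@9 MEM@10 WB@11
I5 mul r4 <- r1,r3: IF@8 ID@9 stall=0 (-) EX@10 MEM@11 WB@12

Answer: 5 6 9 10 11 12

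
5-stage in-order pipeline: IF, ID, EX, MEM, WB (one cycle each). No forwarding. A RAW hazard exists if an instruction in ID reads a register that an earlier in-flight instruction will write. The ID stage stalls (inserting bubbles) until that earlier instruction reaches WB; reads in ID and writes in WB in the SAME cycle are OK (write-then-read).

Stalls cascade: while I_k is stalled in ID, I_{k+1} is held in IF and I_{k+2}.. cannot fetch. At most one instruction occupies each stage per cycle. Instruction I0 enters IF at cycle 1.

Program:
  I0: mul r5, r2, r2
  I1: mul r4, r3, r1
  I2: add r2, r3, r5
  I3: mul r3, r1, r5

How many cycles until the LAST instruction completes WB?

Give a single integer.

I0 mul r5 <- r2,r2: IF@1 ID@2 stall=0 (-) EX@3 MEM@4 WB@5
I1 mul r4 <- r3,r1: IF@2 ID@3 stall=0 (-) EX@4 MEM@5 WB@6
I2 add r2 <- r3,r5: IF@3 ID@4 stall=1 (RAW on I0.r5 (WB@5)) EX@6 MEM@7 WB@8
I3 mul r3 <- r1,r5: IF@4 ID@6 stall=0 (-) EX@7 MEM@8 WB@9

Answer: 9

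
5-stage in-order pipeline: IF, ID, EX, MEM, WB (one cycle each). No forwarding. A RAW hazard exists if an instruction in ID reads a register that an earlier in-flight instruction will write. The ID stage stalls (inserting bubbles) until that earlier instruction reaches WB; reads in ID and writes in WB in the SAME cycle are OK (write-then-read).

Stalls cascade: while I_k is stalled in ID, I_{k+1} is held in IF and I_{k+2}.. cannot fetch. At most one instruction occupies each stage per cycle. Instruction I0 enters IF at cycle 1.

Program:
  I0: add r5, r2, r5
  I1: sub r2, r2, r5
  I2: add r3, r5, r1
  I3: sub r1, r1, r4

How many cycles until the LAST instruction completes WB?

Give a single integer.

I0 add r5 <- r2,r5: IF@1 ID@2 stall=0 (-) EX@3 MEM@4 WB@5
I1 sub r2 <- r2,r5: IF@2 ID@3 stall=2 (RAW on I0.r5 (WB@5)) EX@6 MEM@7 WB@8
I2 add r3 <- r5,r1: IF@3 ID@6 stall=0 (-) EX@7 MEM@8 WB@9
I3 sub r1 <- r1,r4: IF@6 ID@7 stall=0 (-) EX@8 MEM@9 WB@10

Answer: 10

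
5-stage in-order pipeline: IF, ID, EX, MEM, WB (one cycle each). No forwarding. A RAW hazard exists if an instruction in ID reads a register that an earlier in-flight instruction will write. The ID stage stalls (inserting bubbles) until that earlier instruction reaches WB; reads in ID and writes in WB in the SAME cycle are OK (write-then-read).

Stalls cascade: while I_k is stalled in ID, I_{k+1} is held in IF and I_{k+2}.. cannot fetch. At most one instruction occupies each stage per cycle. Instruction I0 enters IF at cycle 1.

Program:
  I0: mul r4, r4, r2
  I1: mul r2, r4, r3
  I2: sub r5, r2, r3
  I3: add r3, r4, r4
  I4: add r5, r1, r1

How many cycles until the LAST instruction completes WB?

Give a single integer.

Answer: 13

Derivation:
I0 mul r4 <- r4,r2: IF@1 ID@2 stall=0 (-) EX@3 MEM@4 WB@5
I1 mul r2 <- r4,r3: IF@2 ID@3 stall=2 (RAW on I0.r4 (WB@5)) EX@6 MEM@7 WB@8
I2 sub r5 <- r2,r3: IF@3 ID@6 stall=2 (RAW on I1.r2 (WB@8)) EX@9 MEM@10 WB@11
I3 add r3 <- r4,r4: IF@6 ID@9 stall=0 (-) EX@10 MEM@11 WB@12
I4 add r5 <- r1,r1: IF@9 ID@10 stall=0 (-) EX@11 MEM@12 WB@13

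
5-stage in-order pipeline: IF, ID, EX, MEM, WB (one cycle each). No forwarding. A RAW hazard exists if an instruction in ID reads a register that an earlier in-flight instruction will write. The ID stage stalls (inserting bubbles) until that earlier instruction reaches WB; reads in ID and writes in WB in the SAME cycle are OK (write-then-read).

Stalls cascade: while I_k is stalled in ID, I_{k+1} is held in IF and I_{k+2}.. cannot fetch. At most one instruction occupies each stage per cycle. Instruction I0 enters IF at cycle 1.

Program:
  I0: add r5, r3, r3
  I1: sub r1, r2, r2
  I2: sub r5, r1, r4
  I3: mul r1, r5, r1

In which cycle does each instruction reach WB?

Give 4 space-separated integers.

I0 add r5 <- r3,r3: IF@1 ID@2 stall=0 (-) EX@3 MEM@4 WB@5
I1 sub r1 <- r2,r2: IF@2 ID@3 stall=0 (-) EX@4 MEM@5 WB@6
I2 sub r5 <- r1,r4: IF@3 ID@4 stall=2 (RAW on I1.r1 (WB@6)) EX@7 MEM@8 WB@9
I3 mul r1 <- r5,r1: IF@4 ID@7 stall=2 (RAW on I2.r5 (WB@9)) EX@10 MEM@11 WB@12

Answer: 5 6 9 12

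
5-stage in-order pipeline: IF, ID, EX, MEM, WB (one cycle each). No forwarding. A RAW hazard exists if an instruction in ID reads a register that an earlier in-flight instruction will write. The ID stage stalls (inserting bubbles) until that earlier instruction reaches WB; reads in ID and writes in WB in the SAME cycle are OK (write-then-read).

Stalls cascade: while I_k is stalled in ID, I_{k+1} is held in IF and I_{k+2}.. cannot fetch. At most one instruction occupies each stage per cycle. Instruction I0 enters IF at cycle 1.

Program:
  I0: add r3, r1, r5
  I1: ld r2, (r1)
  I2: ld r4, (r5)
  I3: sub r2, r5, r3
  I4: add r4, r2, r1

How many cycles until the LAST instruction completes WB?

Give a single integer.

Answer: 11

Derivation:
I0 add r3 <- r1,r5: IF@1 ID@2 stall=0 (-) EX@3 MEM@4 WB@5
I1 ld r2 <- r1: IF@2 ID@3 stall=0 (-) EX@4 MEM@5 WB@6
I2 ld r4 <- r5: IF@3 ID@4 stall=0 (-) EX@5 MEM@6 WB@7
I3 sub r2 <- r5,r3: IF@4 ID@5 stall=0 (-) EX@6 MEM@7 WB@8
I4 add r4 <- r2,r1: IF@5 ID@6 stall=2 (RAW on I3.r2 (WB@8)) EX@9 MEM@10 WB@11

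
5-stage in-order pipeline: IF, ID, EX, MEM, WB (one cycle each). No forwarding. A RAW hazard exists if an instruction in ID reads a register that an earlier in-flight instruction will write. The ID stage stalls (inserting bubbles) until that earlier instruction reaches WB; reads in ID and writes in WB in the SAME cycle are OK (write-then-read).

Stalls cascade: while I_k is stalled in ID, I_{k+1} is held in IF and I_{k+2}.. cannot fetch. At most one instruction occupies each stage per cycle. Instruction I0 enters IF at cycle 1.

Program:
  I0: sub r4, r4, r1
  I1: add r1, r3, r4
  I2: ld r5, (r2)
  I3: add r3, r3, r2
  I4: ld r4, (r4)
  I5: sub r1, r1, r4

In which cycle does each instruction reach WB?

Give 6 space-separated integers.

Answer: 5 8 9 10 11 14

Derivation:
I0 sub r4 <- r4,r1: IF@1 ID@2 stall=0 (-) EX@3 MEM@4 WB@5
I1 add r1 <- r3,r4: IF@2 ID@3 stall=2 (RAW on I0.r4 (WB@5)) EX@6 MEM@7 WB@8
I2 ld r5 <- r2: IF@3 ID@6 stall=0 (-) EX@7 MEM@8 WB@9
I3 add r3 <- r3,r2: IF@6 ID@7 stall=0 (-) EX@8 MEM@9 WB@10
I4 ld r4 <- r4: IF@7 ID@8 stall=0 (-) EX@9 MEM@10 WB@11
I5 sub r1 <- r1,r4: IF@8 ID@9 stall=2 (RAW on I4.r4 (WB@11)) EX@12 MEM@13 WB@14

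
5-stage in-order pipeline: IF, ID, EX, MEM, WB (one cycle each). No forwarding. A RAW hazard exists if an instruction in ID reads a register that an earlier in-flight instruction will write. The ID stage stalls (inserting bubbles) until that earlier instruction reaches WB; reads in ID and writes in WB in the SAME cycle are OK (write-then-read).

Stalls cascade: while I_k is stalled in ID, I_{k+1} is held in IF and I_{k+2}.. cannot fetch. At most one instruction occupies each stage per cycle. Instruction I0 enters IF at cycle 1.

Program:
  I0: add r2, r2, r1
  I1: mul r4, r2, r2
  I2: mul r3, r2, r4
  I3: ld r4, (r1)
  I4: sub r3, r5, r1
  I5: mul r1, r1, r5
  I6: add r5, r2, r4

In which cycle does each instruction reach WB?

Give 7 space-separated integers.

I0 add r2 <- r2,r1: IF@1 ID@2 stall=0 (-) EX@3 MEM@4 WB@5
I1 mul r4 <- r2,r2: IF@2 ID@3 stall=2 (RAW on I0.r2 (WB@5)) EX@6 MEM@7 WB@8
I2 mul r3 <- r2,r4: IF@3 ID@6 stall=2 (RAW on I1.r4 (WB@8)) EX@9 MEM@10 WB@11
I3 ld r4 <- r1: IF@6 ID@9 stall=0 (-) EX@10 MEM@11 WB@12
I4 sub r3 <- r5,r1: IF@9 ID@10 stall=0 (-) EX@11 MEM@12 WB@13
I5 mul r1 <- r1,r5: IF@10 ID@11 stall=0 (-) EX@12 MEM@13 WB@14
I6 add r5 <- r2,r4: IF@11 ID@12 stall=0 (-) EX@13 MEM@14 WB@15

Answer: 5 8 11 12 13 14 15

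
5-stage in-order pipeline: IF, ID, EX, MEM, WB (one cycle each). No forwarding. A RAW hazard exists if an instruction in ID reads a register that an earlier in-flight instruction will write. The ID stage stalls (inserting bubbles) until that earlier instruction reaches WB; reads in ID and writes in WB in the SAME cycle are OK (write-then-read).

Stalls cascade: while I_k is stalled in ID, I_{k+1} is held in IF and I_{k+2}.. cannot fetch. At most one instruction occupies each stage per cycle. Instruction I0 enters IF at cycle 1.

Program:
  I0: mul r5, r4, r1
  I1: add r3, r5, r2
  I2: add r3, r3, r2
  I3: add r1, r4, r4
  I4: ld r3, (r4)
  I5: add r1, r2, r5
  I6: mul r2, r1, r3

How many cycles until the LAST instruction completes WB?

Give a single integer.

I0 mul r5 <- r4,r1: IF@1 ID@2 stall=0 (-) EX@3 MEM@4 WB@5
I1 add r3 <- r5,r2: IF@2 ID@3 stall=2 (RAW on I0.r5 (WB@5)) EX@6 MEM@7 WB@8
I2 add r3 <- r3,r2: IF@3 ID@6 stall=2 (RAW on I1.r3 (WB@8)) EX@9 MEM@10 WB@11
I3 add r1 <- r4,r4: IF@6 ID@9 stall=0 (-) EX@10 MEM@11 WB@12
I4 ld r3 <- r4: IF@9 ID@10 stall=0 (-) EX@11 MEM@12 WB@13
I5 add r1 <- r2,r5: IF@10 ID@11 stall=0 (-) EX@12 MEM@13 WB@14
I6 mul r2 <- r1,r3: IF@11 ID@12 stall=2 (RAW on I5.r1 (WB@14)) EX@15 MEM@16 WB@17

Answer: 17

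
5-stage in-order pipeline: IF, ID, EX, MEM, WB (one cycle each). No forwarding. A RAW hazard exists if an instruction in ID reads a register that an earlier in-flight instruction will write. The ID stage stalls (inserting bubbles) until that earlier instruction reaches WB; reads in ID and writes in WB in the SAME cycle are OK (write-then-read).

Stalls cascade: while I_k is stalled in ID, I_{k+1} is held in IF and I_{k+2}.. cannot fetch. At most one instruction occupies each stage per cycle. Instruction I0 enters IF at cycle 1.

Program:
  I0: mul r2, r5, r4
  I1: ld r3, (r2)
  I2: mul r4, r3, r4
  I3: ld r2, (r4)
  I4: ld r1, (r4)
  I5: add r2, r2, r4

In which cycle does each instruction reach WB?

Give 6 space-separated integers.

I0 mul r2 <- r5,r4: IF@1 ID@2 stall=0 (-) EX@3 MEM@4 WB@5
I1 ld r3 <- r2: IF@2 ID@3 stall=2 (RAW on I0.r2 (WB@5)) EX@6 MEM@7 WB@8
I2 mul r4 <- r3,r4: IF@3 ID@6 stall=2 (RAW on I1.r3 (WB@8)) EX@9 MEM@10 WB@11
I3 ld r2 <- r4: IF@6 ID@9 stall=2 (RAW on I2.r4 (WB@11)) EX@12 MEM@13 WB@14
I4 ld r1 <- r4: IF@9 ID@12 stall=0 (-) EX@13 MEM@14 WB@15
I5 add r2 <- r2,r4: IF@12 ID@13 stall=1 (RAW on I3.r2 (WB@14)) EX@15 MEM@16 WB@17

Answer: 5 8 11 14 15 17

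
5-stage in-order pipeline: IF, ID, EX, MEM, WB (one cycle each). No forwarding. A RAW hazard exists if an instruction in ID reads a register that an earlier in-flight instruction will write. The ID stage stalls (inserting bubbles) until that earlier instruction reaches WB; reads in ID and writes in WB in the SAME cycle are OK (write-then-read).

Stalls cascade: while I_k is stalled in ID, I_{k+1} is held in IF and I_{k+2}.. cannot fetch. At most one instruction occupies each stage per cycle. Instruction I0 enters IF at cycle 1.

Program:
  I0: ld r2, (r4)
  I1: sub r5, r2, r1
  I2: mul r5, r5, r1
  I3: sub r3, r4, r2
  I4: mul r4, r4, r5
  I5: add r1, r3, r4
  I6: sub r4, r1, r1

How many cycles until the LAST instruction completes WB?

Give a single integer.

Answer: 20

Derivation:
I0 ld r2 <- r4: IF@1 ID@2 stall=0 (-) EX@3 MEM@4 WB@5
I1 sub r5 <- r2,r1: IF@2 ID@3 stall=2 (RAW on I0.r2 (WB@5)) EX@6 MEM@7 WB@8
I2 mul r5 <- r5,r1: IF@3 ID@6 stall=2 (RAW on I1.r5 (WB@8)) EX@9 MEM@10 WB@11
I3 sub r3 <- r4,r2: IF@6 ID@9 stall=0 (-) EX@10 MEM@11 WB@12
I4 mul r4 <- r4,r5: IF@9 ID@10 stall=1 (RAW on I2.r5 (WB@11)) EX@12 MEM@13 WB@14
I5 add r1 <- r3,r4: IF@10 ID@12 stall=2 (RAW on I4.r4 (WB@14)) EX@15 MEM@16 WB@17
I6 sub r4 <- r1,r1: IF@12 ID@15 stall=2 (RAW on I5.r1 (WB@17)) EX@18 MEM@19 WB@20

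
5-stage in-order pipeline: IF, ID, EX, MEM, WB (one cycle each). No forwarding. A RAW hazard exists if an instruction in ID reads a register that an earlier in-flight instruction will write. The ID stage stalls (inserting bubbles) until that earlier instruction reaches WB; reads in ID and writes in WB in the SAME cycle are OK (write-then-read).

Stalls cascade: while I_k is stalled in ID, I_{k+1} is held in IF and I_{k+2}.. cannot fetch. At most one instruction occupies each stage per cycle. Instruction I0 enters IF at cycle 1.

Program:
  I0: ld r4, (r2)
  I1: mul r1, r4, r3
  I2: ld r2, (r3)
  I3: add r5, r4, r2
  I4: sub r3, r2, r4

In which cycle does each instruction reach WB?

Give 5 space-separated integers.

I0 ld r4 <- r2: IF@1 ID@2 stall=0 (-) EX@3 MEM@4 WB@5
I1 mul r1 <- r4,r3: IF@2 ID@3 stall=2 (RAW on I0.r4 (WB@5)) EX@6 MEM@7 WB@8
I2 ld r2 <- r3: IF@3 ID@6 stall=0 (-) EX@7 MEM@8 WB@9
I3 add r5 <- r4,r2: IF@6 ID@7 stall=2 (RAW on I2.r2 (WB@9)) EX@10 MEM@11 WB@12
I4 sub r3 <- r2,r4: IF@7 ID@10 stall=0 (-) EX@11 MEM@12 WB@13

Answer: 5 8 9 12 13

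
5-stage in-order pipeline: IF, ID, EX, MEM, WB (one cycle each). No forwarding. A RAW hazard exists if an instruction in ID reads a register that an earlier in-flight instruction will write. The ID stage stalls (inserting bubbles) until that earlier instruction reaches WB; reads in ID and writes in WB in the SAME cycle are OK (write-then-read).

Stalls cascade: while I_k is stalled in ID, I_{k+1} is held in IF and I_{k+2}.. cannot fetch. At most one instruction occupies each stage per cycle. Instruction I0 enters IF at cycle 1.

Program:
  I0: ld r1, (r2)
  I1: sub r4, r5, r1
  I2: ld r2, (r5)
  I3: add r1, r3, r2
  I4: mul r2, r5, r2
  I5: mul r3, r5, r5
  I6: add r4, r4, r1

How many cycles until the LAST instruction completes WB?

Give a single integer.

I0 ld r1 <- r2: IF@1 ID@2 stall=0 (-) EX@3 MEM@4 WB@5
I1 sub r4 <- r5,r1: IF@2 ID@3 stall=2 (RAW on I0.r1 (WB@5)) EX@6 MEM@7 WB@8
I2 ld r2 <- r5: IF@3 ID@6 stall=0 (-) EX@7 MEM@8 WB@9
I3 add r1 <- r3,r2: IF@6 ID@7 stall=2 (RAW on I2.r2 (WB@9)) EX@10 MEM@11 WB@12
I4 mul r2 <- r5,r2: IF@7 ID@10 stall=0 (-) EX@11 MEM@12 WB@13
I5 mul r3 <- r5,r5: IF@10 ID@11 stall=0 (-) EX@12 MEM@13 WB@14
I6 add r4 <- r4,r1: IF@11 ID@12 stall=0 (-) EX@13 MEM@14 WB@15

Answer: 15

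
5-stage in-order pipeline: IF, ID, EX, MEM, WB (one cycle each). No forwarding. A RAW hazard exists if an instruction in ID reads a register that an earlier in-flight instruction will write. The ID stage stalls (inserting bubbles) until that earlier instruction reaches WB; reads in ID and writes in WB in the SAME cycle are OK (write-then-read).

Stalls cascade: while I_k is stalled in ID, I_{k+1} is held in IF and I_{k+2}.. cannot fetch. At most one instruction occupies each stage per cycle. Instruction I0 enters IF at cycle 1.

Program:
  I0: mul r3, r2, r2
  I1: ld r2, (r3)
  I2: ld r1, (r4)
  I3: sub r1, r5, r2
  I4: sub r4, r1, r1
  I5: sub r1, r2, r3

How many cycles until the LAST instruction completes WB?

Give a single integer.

Answer: 15

Derivation:
I0 mul r3 <- r2,r2: IF@1 ID@2 stall=0 (-) EX@3 MEM@4 WB@5
I1 ld r2 <- r3: IF@2 ID@3 stall=2 (RAW on I0.r3 (WB@5)) EX@6 MEM@7 WB@8
I2 ld r1 <- r4: IF@3 ID@6 stall=0 (-) EX@7 MEM@8 WB@9
I3 sub r1 <- r5,r2: IF@6 ID@7 stall=1 (RAW on I1.r2 (WB@8)) EX@9 MEM@10 WB@11
I4 sub r4 <- r1,r1: IF@7 ID@9 stall=2 (RAW on I3.r1 (WB@11)) EX@12 MEM@13 WB@14
I5 sub r1 <- r2,r3: IF@9 ID@12 stall=0 (-) EX@13 MEM@14 WB@15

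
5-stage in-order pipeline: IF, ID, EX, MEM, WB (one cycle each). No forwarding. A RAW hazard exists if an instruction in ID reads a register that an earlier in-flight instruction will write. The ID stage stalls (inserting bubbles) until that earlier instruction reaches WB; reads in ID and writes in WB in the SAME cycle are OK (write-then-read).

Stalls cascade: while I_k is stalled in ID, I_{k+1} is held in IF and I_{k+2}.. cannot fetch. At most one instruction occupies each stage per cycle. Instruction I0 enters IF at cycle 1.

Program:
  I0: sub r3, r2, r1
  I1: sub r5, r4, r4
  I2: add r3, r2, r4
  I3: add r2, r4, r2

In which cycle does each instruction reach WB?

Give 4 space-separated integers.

Answer: 5 6 7 8

Derivation:
I0 sub r3 <- r2,r1: IF@1 ID@2 stall=0 (-) EX@3 MEM@4 WB@5
I1 sub r5 <- r4,r4: IF@2 ID@3 stall=0 (-) EX@4 MEM@5 WB@6
I2 add r3 <- r2,r4: IF@3 ID@4 stall=0 (-) EX@5 MEM@6 WB@7
I3 add r2 <- r4,r2: IF@4 ID@5 stall=0 (-) EX@6 MEM@7 WB@8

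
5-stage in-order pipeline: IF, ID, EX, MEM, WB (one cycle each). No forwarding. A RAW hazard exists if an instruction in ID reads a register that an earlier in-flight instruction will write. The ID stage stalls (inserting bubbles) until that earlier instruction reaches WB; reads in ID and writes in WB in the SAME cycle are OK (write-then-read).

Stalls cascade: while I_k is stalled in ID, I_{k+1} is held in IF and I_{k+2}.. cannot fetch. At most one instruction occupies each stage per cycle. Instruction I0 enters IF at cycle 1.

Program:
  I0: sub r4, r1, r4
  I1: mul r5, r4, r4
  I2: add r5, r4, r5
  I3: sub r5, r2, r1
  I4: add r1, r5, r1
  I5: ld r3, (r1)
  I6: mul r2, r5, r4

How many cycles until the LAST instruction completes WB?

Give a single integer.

I0 sub r4 <- r1,r4: IF@1 ID@2 stall=0 (-) EX@3 MEM@4 WB@5
I1 mul r5 <- r4,r4: IF@2 ID@3 stall=2 (RAW on I0.r4 (WB@5)) EX@6 MEM@7 WB@8
I2 add r5 <- r4,r5: IF@3 ID@6 stall=2 (RAW on I1.r5 (WB@8)) EX@9 MEM@10 WB@11
I3 sub r5 <- r2,r1: IF@6 ID@9 stall=0 (-) EX@10 MEM@11 WB@12
I4 add r1 <- r5,r1: IF@9 ID@10 stall=2 (RAW on I3.r5 (WB@12)) EX@13 MEM@14 WB@15
I5 ld r3 <- r1: IF@10 ID@13 stall=2 (RAW on I4.r1 (WB@15)) EX@16 MEM@17 WB@18
I6 mul r2 <- r5,r4: IF@13 ID@16 stall=0 (-) EX@17 MEM@18 WB@19

Answer: 19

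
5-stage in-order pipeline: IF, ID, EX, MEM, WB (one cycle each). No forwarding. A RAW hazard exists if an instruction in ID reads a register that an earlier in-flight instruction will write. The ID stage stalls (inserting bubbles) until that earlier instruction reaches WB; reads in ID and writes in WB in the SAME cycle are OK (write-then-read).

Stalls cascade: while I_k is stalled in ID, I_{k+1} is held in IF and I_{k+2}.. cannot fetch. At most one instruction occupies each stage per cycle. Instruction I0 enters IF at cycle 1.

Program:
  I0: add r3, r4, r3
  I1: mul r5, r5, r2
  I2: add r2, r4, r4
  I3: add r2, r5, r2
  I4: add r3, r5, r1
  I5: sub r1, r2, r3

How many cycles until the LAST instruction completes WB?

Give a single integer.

I0 add r3 <- r4,r3: IF@1 ID@2 stall=0 (-) EX@3 MEM@4 WB@5
I1 mul r5 <- r5,r2: IF@2 ID@3 stall=0 (-) EX@4 MEM@5 WB@6
I2 add r2 <- r4,r4: IF@3 ID@4 stall=0 (-) EX@5 MEM@6 WB@7
I3 add r2 <- r5,r2: IF@4 ID@5 stall=2 (RAW on I2.r2 (WB@7)) EX@8 MEM@9 WB@10
I4 add r3 <- r5,r1: IF@5 ID@8 stall=0 (-) EX@9 MEM@10 WB@11
I5 sub r1 <- r2,r3: IF@8 ID@9 stall=2 (RAW on I4.r3 (WB@11)) EX@12 MEM@13 WB@14

Answer: 14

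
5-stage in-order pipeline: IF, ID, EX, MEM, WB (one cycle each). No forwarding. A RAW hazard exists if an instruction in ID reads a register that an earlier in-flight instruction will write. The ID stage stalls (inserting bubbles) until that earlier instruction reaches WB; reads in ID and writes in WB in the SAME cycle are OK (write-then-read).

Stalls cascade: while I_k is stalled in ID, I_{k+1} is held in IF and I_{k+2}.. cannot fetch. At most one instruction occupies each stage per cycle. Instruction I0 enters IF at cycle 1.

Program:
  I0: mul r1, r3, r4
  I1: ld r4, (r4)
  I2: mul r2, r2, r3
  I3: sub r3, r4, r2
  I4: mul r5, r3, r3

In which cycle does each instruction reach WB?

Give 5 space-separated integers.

Answer: 5 6 7 10 13

Derivation:
I0 mul r1 <- r3,r4: IF@1 ID@2 stall=0 (-) EX@3 MEM@4 WB@5
I1 ld r4 <- r4: IF@2 ID@3 stall=0 (-) EX@4 MEM@5 WB@6
I2 mul r2 <- r2,r3: IF@3 ID@4 stall=0 (-) EX@5 MEM@6 WB@7
I3 sub r3 <- r4,r2: IF@4 ID@5 stall=2 (RAW on I2.r2 (WB@7)) EX@8 MEM@9 WB@10
I4 mul r5 <- r3,r3: IF@5 ID@8 stall=2 (RAW on I3.r3 (WB@10)) EX@11 MEM@12 WB@13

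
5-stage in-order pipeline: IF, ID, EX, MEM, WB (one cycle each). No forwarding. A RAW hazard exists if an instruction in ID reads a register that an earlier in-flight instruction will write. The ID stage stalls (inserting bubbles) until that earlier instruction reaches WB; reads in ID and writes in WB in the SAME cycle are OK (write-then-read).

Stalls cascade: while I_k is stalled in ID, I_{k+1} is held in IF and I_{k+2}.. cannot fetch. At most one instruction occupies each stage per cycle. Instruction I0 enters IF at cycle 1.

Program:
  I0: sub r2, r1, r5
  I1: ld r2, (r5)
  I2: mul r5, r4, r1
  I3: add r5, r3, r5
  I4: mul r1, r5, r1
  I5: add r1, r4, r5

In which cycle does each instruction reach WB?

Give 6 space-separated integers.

Answer: 5 6 7 10 13 14

Derivation:
I0 sub r2 <- r1,r5: IF@1 ID@2 stall=0 (-) EX@3 MEM@4 WB@5
I1 ld r2 <- r5: IF@2 ID@3 stall=0 (-) EX@4 MEM@5 WB@6
I2 mul r5 <- r4,r1: IF@3 ID@4 stall=0 (-) EX@5 MEM@6 WB@7
I3 add r5 <- r3,r5: IF@4 ID@5 stall=2 (RAW on I2.r5 (WB@7)) EX@8 MEM@9 WB@10
I4 mul r1 <- r5,r1: IF@5 ID@8 stall=2 (RAW on I3.r5 (WB@10)) EX@11 MEM@12 WB@13
I5 add r1 <- r4,r5: IF@8 ID@11 stall=0 (-) EX@12 MEM@13 WB@14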